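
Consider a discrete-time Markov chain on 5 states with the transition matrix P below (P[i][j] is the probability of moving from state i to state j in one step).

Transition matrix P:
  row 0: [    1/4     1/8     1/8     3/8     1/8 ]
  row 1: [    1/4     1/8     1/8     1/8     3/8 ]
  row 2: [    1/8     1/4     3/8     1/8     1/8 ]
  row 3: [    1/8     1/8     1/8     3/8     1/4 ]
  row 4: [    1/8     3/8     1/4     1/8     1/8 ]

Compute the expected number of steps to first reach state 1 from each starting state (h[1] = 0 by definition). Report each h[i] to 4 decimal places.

First-step conditioning: h[1] = 0; for i ≠ 1, h[i] = 1 + Σ_k P[i][k]·h[k].
  h[0] = 1 + 1/4·h[0] + 1/8·h[2] + 3/8·h[3] + 1/8·h[4]
  h[2] = 1 + 1/8·h[0] + 3/8·h[2] + 1/8·h[3] + 1/8·h[4]
  h[3] = 1 + 1/8·h[0] + 1/8·h[2] + 3/8·h[3] + 1/4·h[4]
  h[4] = 1 + 1/8·h[0] + 1/4·h[2] + 1/8·h[3] + 1/8·h[4]
Solving the 4×4 linear system over states ≠ 1 gives exactly h = [3184/603, 0, 896/201, 3080/603, 784/201] (h[1] = 0 is the target).

h = [5.2803, 0.0000, 4.4577, 5.1078, 3.9005]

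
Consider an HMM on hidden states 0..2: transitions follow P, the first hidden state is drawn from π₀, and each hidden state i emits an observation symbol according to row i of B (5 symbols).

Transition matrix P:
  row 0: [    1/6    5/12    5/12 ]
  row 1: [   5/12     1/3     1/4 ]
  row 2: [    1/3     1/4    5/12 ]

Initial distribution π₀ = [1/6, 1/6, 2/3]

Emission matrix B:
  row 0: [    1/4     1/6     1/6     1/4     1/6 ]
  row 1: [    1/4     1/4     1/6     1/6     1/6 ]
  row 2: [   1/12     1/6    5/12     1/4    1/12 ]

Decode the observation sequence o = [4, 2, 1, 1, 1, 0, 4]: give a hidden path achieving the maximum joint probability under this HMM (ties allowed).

t=0: δ = [2.778e-02, 2.778e-02, 5.556e-02]  (obs o_0=4)
t=1: δ = [3.086e-03, 2.315e-03, 9.645e-03]  ψ = [2, 2, 2]  (obs o_1=2)
t=2: δ = [5.358e-04, 6.028e-04, 6.698e-04]  ψ = [2, 2, 2]  (obs o_2=1)
t=3: δ = [4.186e-05, 5.582e-05, 4.651e-05]  ψ = [1, 0, 2]  (obs o_3=1)
t=4: δ = [3.876e-06, 4.651e-06, 3.230e-06]  ψ = [1, 1, 2]  (obs o_4=1)
t=5: δ = [4.845e-07, 4.038e-07, 1.346e-07]  ψ = [1, 0, 0]  (obs o_5=0)
t=6: δ = [2.804e-08, 3.365e-08, 1.682e-08]  ψ = [1, 0, 0]  (obs o_6=4)
backtrack: best end state = 1; path = [2, 2, 0, 1, 1, 0, 1]

path = [2, 2, 0, 1, 1, 0, 1]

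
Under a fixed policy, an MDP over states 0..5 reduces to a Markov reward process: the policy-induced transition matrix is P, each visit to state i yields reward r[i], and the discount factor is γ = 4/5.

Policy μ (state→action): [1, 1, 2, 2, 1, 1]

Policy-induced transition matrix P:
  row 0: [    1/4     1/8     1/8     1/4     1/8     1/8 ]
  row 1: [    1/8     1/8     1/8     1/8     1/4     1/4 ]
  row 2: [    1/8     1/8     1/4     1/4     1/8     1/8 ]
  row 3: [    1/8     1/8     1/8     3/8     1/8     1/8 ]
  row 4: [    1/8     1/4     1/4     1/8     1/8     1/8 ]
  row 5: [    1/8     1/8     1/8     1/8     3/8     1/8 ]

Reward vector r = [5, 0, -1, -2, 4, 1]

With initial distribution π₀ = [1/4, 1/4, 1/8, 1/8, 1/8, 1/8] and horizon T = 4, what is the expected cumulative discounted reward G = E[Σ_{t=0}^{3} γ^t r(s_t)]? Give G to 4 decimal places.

G = 3.5336

t=0: π = [0.2500, 0.2500, 0.1250, 0.1250, 0.1250, 0.1250], E[r] = 1.5000, γ^t·E[r] = 1.500000, running G = 1.500000
t=1: π = [0.1563, 0.1406, 0.1563, 0.2031, 0.1875, 0.1563], E[r] = 1.1250, γ^t·E[r] = 0.900000, running G = 2.400000
t=2: π = [0.1445, 0.1484, 0.1680, 0.2148, 0.1816, 0.1426], E[r] = 0.9941, γ^t·E[r] = 0.636250, running G = 3.036250
t=3: π = [0.1431, 0.1477, 0.1687, 0.2178, 0.1792, 0.1436], E[r] = 0.9714, γ^t·E[r] = 0.497375, running G = 3.533625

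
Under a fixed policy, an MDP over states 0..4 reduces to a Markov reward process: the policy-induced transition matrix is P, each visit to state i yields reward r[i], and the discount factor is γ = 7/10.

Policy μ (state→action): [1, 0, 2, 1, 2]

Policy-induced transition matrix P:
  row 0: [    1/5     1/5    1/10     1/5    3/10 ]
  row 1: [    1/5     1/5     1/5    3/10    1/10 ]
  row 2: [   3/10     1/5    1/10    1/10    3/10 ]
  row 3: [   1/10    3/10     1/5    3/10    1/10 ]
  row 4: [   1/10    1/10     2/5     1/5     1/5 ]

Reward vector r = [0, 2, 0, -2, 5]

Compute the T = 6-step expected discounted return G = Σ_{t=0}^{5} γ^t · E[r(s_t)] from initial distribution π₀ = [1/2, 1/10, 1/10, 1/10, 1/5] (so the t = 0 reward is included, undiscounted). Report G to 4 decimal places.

G = 2.9755

t=0: π = [0.5000, 0.1000, 0.1000, 0.1000, 0.2000], E[r] = 1.0000, γ^t·E[r] = 1.000000, running G = 1.000000
t=1: π = [0.1800, 0.1900, 0.1800, 0.2100, 0.2400], E[r] = 1.1600, γ^t·E[r] = 0.812000, running G = 1.812000
t=2: π = [0.1730, 0.1970, 0.2120, 0.2220, 0.1960], E[r] = 0.9300, γ^t·E[r] = 0.455700, running G = 2.267700
t=3: π = [0.1794, 0.2026, 0.2007, 0.2207, 0.1966], E[r] = 0.9468, γ^t·E[r] = 0.324752, running G = 2.592452
t=4: π = [0.1783, 0.2024, 0.2013, 0.2223, 0.1957], E[r] = 0.9387, γ^t·E[r] = 0.225382, running G = 2.817834
t=5: π = [0.1783, 0.2027, 0.2012, 0.2223, 0.1955], E[r] = 0.9381, γ^t·E[r] = 0.157672, running G = 2.975506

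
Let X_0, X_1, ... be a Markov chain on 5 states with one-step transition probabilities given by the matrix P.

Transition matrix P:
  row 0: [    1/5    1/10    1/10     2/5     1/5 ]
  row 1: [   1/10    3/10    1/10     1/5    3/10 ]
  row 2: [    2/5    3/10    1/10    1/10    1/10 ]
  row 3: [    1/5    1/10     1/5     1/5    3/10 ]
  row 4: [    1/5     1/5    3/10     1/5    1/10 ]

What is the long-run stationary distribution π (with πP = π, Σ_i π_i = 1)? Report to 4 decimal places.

Balance equations π_j = Σ_i π_i·P[i][j]:
  π_0 = 1/5·π_0 + 1/10·π_1 + 2/5·π_2 + 1/5·π_3 + 1/5·π_4
  π_1 = 1/10·π_0 + 3/10·π_1 + 3/10·π_2 + 1/10·π_3 + 1/5·π_4
  π_2 = 1/10·π_0 + 1/10·π_1 + 1/10·π_2 + 1/5·π_3 + 3/10·π_4
  π_3 = 2/5·π_0 + 1/5·π_1 + 1/10·π_2 + 1/5·π_3 + 1/5·π_4
  normalize: π_0 + π_1 + π_2 + π_3 + π_4 = 1
Solving the linear system gives exactly π = [2373/11111, 2128/11111, 1818/11111, 2515/11111, 2277/11111].

π = [0.2136, 0.1915, 0.1636, 0.2264, 0.2049]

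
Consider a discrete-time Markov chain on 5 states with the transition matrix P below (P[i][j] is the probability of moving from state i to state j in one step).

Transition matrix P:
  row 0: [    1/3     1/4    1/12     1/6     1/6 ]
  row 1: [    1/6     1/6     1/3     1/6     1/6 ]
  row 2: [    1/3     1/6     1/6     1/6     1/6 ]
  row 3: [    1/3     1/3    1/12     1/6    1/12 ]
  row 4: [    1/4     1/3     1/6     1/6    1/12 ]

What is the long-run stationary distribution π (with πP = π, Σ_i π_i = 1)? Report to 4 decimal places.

π = [0.2813, 0.2414, 0.1696, 0.1667, 0.1410]

Balance equations π_j = Σ_i π_i·P[i][j]:
  π_0 = 1/3·π_0 + 1/6·π_1 + 1/3·π_2 + 1/3·π_3 + 1/4·π_4
  π_1 = 1/4·π_0 + 1/6·π_1 + 1/6·π_2 + 1/3·π_3 + 1/3·π_4
  π_2 = 1/12·π_0 + 1/3·π_1 + 1/6·π_2 + 1/12·π_3 + 1/6·π_4
  π_3 = 1/6·π_0 + 1/6·π_1 + 1/6·π_2 + 1/6·π_3 + 1/6·π_4
  normalize: π_0 + π_1 + π_2 + π_3 + π_4 = 1
Solving the linear system gives exactly π = [267/949, 2749/11388, 1931/11388, 1/6, 11/78].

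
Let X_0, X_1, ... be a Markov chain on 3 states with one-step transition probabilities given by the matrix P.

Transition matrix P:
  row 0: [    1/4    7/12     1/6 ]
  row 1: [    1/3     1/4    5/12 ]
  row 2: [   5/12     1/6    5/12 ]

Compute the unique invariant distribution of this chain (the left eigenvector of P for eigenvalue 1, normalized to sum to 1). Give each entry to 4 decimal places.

Balance equations π_j = Σ_i π_i·P[i][j]:
  π_0 = 1/4·π_0 + 1/3·π_1 + 5/12·π_2
  π_1 = 7/12·π_0 + 1/4·π_1 + 1/6·π_2
  normalize: π_0 + π_1 + π_2 = 1
Solving the linear system gives exactly π = [1/3, 1/3, 1/3].

π = [0.3333, 0.3333, 0.3333]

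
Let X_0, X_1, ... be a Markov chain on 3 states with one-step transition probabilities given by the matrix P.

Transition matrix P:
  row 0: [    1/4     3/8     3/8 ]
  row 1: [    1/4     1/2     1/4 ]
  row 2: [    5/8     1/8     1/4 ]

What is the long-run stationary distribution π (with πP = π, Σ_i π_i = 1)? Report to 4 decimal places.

π = [0.3607, 0.3443, 0.2951]

Balance equations π_j = Σ_i π_i·P[i][j]:
  π_0 = 1/4·π_0 + 1/4·π_1 + 5/8·π_2
  π_1 = 3/8·π_0 + 1/2·π_1 + 1/8·π_2
  normalize: π_0 + π_1 + π_2 = 1
Solving the linear system gives exactly π = [22/61, 21/61, 18/61].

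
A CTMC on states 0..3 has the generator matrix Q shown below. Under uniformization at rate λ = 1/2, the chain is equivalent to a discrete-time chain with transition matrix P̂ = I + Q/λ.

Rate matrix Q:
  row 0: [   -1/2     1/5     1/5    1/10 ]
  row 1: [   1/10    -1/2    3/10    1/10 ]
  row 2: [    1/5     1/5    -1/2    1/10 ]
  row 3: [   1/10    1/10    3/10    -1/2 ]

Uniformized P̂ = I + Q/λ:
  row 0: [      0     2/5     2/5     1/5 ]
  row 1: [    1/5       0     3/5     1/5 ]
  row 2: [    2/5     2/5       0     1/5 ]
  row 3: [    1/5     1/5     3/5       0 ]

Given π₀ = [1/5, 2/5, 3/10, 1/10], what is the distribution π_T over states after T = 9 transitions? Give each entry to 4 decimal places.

π = [0.2244, 0.2619, 0.3470, 0.1667]

t=0: π = [0.2000, 0.4000, 0.3000, 0.1000]
t=1: π = [0.2200, 0.2200, 0.3800, 0.1800]
t=2: π = [0.2320, 0.2760, 0.3280, 0.1640]
t=3: π = [0.2192, 0.2568, 0.3568, 0.1672]
t=4: π = [0.2275, 0.2638, 0.3421, 0.1666]
t=5: π = [0.2229, 0.2612, 0.3492, 0.1667]
t=6: π = [0.2253, 0.2622, 0.3459, 0.1667]
t=7: π = [0.2241, 0.2618, 0.3474, 0.1667]
t=8: π = [0.2247, 0.2620, 0.3467, 0.1667]
t=9: π = [0.2244, 0.2619, 0.3470, 0.1667]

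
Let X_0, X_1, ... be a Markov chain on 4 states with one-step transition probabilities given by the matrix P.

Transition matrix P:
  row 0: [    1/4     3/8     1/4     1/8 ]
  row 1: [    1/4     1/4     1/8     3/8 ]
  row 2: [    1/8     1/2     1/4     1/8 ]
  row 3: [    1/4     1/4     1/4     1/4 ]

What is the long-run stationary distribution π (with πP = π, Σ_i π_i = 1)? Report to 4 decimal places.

Balance equations π_j = Σ_i π_i·P[i][j]:
  π_0 = 1/4·π_0 + 1/4·π_1 + 1/8·π_2 + 1/4·π_3
  π_1 = 3/8·π_0 + 1/4·π_1 + 1/2·π_2 + 1/4·π_3
  π_2 = 1/4·π_0 + 1/8·π_1 + 1/4·π_2 + 1/4·π_3
  normalize: π_0 + π_1 + π_2 + π_3 = 1
Solving the linear system gives exactly π = [118/527, 174/527, 110/527, 125/527].

π = [0.2239, 0.3302, 0.2087, 0.2372]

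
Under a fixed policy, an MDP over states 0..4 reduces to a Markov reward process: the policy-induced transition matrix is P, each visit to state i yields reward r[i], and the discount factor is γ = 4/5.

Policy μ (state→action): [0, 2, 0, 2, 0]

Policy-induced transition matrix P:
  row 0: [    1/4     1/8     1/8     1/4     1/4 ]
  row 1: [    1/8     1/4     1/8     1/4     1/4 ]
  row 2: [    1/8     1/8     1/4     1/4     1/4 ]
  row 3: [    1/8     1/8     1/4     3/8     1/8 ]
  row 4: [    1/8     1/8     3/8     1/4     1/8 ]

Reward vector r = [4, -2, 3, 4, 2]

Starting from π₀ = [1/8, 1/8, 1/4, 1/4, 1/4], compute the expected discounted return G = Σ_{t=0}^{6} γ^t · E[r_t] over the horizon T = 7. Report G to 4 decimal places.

G = 9.9546

t=0: π = [0.1250, 0.1250, 0.2500, 0.2500, 0.2500], E[r] = 2.5000, γ^t·E[r] = 2.500000, running G = 2.500000
t=1: π = [0.1406, 0.1406, 0.2500, 0.2813, 0.1875], E[r] = 2.5313, γ^t·E[r] = 2.025000, running G = 4.525000
t=2: π = [0.1426, 0.1426, 0.2383, 0.2852, 0.1914], E[r] = 2.5234, γ^t·E[r] = 1.615000, running G = 6.140000
t=3: π = [0.1428, 0.1428, 0.2383, 0.2856, 0.1904], E[r] = 2.5239, γ^t·E[r] = 1.292250, running G = 7.432250
t=4: π = [0.1429, 0.1429, 0.2381, 0.2857, 0.1905], E[r] = 2.5238, γ^t·E[r] = 1.033750, running G = 8.466000
t=5: π = [0.1429, 0.1429, 0.2381, 0.2857, 0.1905], E[r] = 2.5238, γ^t·E[r] = 0.827003, running G = 9.293003
t=6: π = [0.1429, 0.1429, 0.2381, 0.2857, 0.1905], E[r] = 2.5238, γ^t·E[r] = 0.661602, running G = 9.954604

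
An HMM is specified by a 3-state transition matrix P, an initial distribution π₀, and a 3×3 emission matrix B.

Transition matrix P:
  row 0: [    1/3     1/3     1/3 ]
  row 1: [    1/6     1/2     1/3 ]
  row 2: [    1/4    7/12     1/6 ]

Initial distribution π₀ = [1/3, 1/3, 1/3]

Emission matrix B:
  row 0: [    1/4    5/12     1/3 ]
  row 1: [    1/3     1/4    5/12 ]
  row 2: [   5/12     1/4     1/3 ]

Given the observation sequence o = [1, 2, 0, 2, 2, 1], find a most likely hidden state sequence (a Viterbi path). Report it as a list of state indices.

t=0: δ = [1.389e-01, 8.333e-02, 8.333e-02]  (obs o_0=1)
t=1: δ = [1.543e-02, 2.025e-02, 1.543e-02]  ψ = [0, 2, 0]  (obs o_1=2)
t=2: δ = [1.286e-03, 3.376e-03, 2.813e-03]  ψ = [0, 1, 1]  (obs o_2=0)
t=3: δ = [2.344e-04, 7.033e-04, 3.751e-04]  ψ = [2, 1, 1]  (obs o_3=2)
t=4: δ = [3.907e-05, 1.465e-04, 7.814e-05]  ψ = [1, 1, 1]  (obs o_4=2)
t=5: δ = [1.017e-05, 1.831e-05, 1.221e-05]  ψ = [1, 1, 1]  (obs o_5=1)
backtrack: best end state = 1; path = [2, 1, 1, 1, 1, 1]

path = [2, 1, 1, 1, 1, 1]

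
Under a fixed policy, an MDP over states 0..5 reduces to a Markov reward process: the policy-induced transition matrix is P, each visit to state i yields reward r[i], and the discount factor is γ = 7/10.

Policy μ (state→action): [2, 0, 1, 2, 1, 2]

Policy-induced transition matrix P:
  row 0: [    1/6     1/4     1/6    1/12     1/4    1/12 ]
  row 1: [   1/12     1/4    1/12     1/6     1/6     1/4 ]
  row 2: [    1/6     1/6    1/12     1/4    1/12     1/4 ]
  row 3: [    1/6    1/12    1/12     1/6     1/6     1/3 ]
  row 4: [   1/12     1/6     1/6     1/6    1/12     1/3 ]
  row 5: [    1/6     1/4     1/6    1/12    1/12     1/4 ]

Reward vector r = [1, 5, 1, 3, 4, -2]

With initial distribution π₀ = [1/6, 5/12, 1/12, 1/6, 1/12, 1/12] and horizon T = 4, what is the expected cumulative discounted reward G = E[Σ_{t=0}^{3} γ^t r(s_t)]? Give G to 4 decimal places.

G = 5.7757

t=0: π = [0.1667, 0.4167, 0.0833, 0.1667, 0.0833, 0.0833], E[r] = 3.0000, γ^t·E[r] = 3.000000, running G = 3.000000
t=1: π = [0.1250, 0.2083, 0.1111, 0.1528, 0.1597, 0.2431], E[r] = 1.8889, γ^t·E[r] = 1.322222, running G = 4.322222
t=2: π = [0.1360, 0.2020, 0.1273, 0.1453, 0.1343, 0.2552], E[r] = 1.7355, γ^t·E[r] = 0.850411, running G = 5.172633
t=3: π = [0.1386, 0.2040, 0.1271, 0.1447, 0.1349, 0.2506], E[r] = 1.7582, γ^t·E[r] = 0.603079, running G = 5.775712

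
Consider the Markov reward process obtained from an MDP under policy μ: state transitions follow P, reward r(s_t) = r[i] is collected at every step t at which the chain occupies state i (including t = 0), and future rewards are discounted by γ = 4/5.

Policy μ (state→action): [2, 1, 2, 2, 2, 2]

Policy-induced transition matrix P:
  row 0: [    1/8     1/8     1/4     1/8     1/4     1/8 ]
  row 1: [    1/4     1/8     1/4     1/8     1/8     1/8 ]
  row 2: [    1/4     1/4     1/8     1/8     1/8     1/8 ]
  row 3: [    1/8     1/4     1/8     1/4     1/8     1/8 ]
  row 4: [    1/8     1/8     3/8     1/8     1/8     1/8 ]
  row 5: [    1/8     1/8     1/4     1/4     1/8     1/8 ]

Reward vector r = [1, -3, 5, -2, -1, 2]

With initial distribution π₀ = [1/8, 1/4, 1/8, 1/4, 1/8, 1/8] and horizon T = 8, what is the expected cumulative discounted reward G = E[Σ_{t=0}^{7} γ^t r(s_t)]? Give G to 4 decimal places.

G = 1.3053

t=0: π = [0.1250, 0.2500, 0.1250, 0.2500, 0.1250, 0.1250], E[r] = -0.3750, γ^t·E[r] = -0.375000, running G = -0.375000
t=1: π = [0.1719, 0.1719, 0.2188, 0.1719, 0.1406, 0.1250], E[r] = 0.5156, γ^t·E[r] = 0.412500, running G = 0.037500
t=2: π = [0.1738, 0.1738, 0.2188, 0.1621, 0.1465, 0.1250], E[r] = 0.5254, γ^t·E[r] = 0.336250, running G = 0.373750
t=3: π = [0.1741, 0.1726, 0.2207, 0.1609, 0.1467, 0.1250], E[r] = 0.5413, γ^t·E[r] = 0.277125, running G = 0.650875
t=4: π = [0.1742, 0.1727, 0.2206, 0.1607, 0.1468, 0.1250], E[r] = 0.5410, γ^t·E[r] = 0.221613, running G = 0.872488
t=5: π = [0.1742, 0.1727, 0.2207, 0.1607, 0.1468, 0.1250], E[r] = 0.5413, γ^t·E[r] = 0.177376, running G = 1.049864
t=6: π = [0.1742, 0.1727, 0.2207, 0.1607, 0.1468, 0.1250], E[r] = 0.5413, γ^t·E[r] = 0.141901, running G = 1.191765
t=7: π = [0.1742, 0.1727, 0.2207, 0.1607, 0.1468, 0.1250], E[r] = 0.5413, γ^t·E[r] = 0.113522, running G = 1.305286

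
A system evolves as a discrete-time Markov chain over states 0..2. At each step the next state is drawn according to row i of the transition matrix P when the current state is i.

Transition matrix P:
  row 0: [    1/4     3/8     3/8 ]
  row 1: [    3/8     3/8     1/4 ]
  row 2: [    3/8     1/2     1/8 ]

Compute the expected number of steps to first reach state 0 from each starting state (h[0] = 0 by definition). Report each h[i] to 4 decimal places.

h = [0.0000, 2.6667, 2.6667]

First-step conditioning: h[0] = 0; for i ≠ 0, h[i] = 1 + Σ_k P[i][k]·h[k].
  h[1] = 1 + 3/8·h[1] + 1/4·h[2]
  h[2] = 1 + 1/2·h[1] + 1/8·h[2]
Solving the 2×2 linear system over states ≠ 0 gives exactly h = [0, 8/3, 8/3] (h[0] = 0 is the target).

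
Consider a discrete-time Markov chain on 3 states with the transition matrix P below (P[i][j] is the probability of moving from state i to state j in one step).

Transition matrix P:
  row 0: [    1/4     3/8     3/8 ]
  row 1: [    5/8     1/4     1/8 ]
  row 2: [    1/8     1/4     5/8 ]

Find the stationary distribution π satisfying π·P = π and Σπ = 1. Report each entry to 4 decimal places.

Balance equations π_j = Σ_i π_i·P[i][j]:
  π_0 = 1/4·π_0 + 5/8·π_1 + 1/8·π_2
  π_1 = 3/8·π_0 + 1/4·π_1 + 1/4·π_2
  normalize: π_0 + π_1 + π_2 = 1
Solving the linear system gives exactly π = [4/13, 15/52, 21/52].

π = [0.3077, 0.2885, 0.4038]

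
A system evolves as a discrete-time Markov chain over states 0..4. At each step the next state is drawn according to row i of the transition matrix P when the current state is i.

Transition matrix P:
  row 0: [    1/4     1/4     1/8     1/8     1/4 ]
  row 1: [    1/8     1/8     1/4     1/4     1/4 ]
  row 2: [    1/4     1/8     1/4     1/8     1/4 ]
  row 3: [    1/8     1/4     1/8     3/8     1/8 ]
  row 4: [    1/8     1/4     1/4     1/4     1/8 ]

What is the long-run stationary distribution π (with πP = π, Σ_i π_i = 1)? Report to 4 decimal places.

π = [0.1714, 0.2001, 0.1995, 0.2327, 0.1964]

Balance equations π_j = Σ_i π_i·P[i][j]:
  π_0 = 1/4·π_0 + 1/8·π_1 + 1/4·π_2 + 1/8·π_3 + 1/8·π_4
  π_1 = 1/4·π_0 + 1/8·π_1 + 1/8·π_2 + 1/4·π_3 + 1/4·π_4
  π_2 = 1/8·π_0 + 1/4·π_1 + 1/4·π_2 + 1/8·π_3 + 1/4·π_4
  π_3 = 1/8·π_0 + 1/4·π_1 + 1/8·π_2 + 3/8·π_3 + 1/4·π_4
  normalize: π_0 + π_1 + π_2 + π_3 + π_4 = 1
Solving the linear system gives exactly π = [67/391, 704/3519, 78/391, 91/391, 691/3519].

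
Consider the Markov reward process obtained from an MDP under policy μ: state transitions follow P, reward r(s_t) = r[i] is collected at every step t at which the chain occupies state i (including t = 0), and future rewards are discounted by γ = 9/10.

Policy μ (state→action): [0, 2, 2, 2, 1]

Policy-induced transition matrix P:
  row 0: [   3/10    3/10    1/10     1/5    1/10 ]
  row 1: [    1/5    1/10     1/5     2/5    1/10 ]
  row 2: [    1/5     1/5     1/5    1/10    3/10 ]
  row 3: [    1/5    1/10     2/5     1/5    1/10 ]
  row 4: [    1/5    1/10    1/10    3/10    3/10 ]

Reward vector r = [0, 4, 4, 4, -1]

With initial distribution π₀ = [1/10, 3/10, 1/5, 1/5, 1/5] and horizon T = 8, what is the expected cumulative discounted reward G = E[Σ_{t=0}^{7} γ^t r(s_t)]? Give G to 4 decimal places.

G = 13.0837

t=0: π = [0.1000, 0.3000, 0.2000, 0.2000, 0.2000], E[r] = 2.6000, γ^t·E[r] = 2.600000, running G = 2.600000
t=1: π = [0.2100, 0.1400, 0.2100, 0.2600, 0.1800], E[r] = 2.2600, γ^t·E[r] = 2.034000, running G = 4.634000
t=2: π = [0.2210, 0.1630, 0.2130, 0.2250, 0.1780], E[r] = 2.2260, γ^t·E[r] = 1.803060, running G = 6.437060
t=3: π = [0.2221, 0.1655, 0.2051, 0.2291, 0.1782], E[r] = 2.2206, γ^t·E[r] = 1.618817, running G = 8.055877
t=4: π = [0.2222, 0.1649, 0.2058, 0.2304, 0.1767], E[r] = 2.2279, γ^t·E[r] = 1.461699, running G = 9.517576
t=5: π = [0.2222, 0.1650, 0.2062, 0.2301, 0.1765], E[r] = 2.2287, γ^t·E[r] = 1.316005, running G = 10.833581
t=6: π = [0.2222, 0.1651, 0.2061, 0.2300, 0.1765], E[r] = 2.2284, γ^t·E[r] = 1.184277, running G = 12.017859
t=7: π = [0.2222, 0.1651, 0.2061, 0.2301, 0.1765], E[r] = 2.2284, γ^t·E[r] = 1.065851, running G = 13.083710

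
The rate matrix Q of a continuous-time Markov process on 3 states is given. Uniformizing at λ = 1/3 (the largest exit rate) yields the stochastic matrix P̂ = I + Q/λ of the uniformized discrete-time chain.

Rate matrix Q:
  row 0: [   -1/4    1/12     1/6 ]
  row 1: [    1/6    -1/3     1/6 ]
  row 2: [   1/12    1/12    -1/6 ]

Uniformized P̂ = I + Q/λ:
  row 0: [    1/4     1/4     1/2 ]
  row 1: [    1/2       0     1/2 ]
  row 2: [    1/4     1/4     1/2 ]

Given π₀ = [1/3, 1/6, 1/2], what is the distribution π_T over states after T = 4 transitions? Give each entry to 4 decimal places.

t=0: π = [0.3333, 0.1667, 0.5000]
t=1: π = [0.2917, 0.2083, 0.5000]
t=2: π = [0.3021, 0.1979, 0.5000]
t=3: π = [0.2995, 0.2005, 0.5000]
t=4: π = [0.3001, 0.1999, 0.5000]

π = [0.3001, 0.1999, 0.5000]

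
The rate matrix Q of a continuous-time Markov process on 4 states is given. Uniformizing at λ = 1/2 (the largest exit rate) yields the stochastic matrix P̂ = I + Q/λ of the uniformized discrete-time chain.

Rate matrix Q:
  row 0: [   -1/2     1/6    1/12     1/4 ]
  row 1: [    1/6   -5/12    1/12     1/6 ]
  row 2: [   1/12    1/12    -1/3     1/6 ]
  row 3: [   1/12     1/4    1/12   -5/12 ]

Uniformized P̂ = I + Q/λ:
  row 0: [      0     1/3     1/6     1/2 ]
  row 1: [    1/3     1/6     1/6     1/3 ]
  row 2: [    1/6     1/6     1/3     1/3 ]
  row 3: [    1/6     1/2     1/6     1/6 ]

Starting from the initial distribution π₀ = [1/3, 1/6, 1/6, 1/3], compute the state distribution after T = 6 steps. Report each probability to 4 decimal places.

π = [0.1859, 0.3018, 0.2000, 0.3123]

t=0: π = [0.3333, 0.1667, 0.1667, 0.3333]
t=1: π = [0.1389, 0.3333, 0.1944, 0.3333]
t=2: π = [0.1991, 0.3009, 0.1991, 0.3009]
t=3: π = [0.1836, 0.3002, 0.1998, 0.3164]
t=4: π = [0.1861, 0.3027, 0.2000, 0.3112]
t=5: π = [0.1861, 0.3014, 0.2000, 0.3125]
t=6: π = [0.1859, 0.3018, 0.2000, 0.3123]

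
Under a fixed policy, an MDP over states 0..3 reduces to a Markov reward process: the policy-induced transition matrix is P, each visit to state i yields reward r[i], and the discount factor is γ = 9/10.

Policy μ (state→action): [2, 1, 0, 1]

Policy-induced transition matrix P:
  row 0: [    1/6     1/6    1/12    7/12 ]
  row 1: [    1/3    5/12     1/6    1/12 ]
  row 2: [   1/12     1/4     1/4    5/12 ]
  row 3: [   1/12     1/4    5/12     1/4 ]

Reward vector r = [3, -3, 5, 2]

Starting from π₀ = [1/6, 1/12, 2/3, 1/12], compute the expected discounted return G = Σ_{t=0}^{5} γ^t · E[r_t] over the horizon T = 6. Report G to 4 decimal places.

G = 9.3803

t=0: π = [0.1667, 0.0833, 0.6667, 0.0833], E[r] = 3.7500, γ^t·E[r] = 3.750000, running G = 3.750000
t=1: π = [0.1181, 0.2500, 0.2292, 0.4028], E[r] = 1.5556, γ^t·E[r] = 1.400000, running G = 5.150000
t=2: π = [0.1557, 0.2818, 0.2766, 0.2859], E[r] = 1.5764, γ^t·E[r] = 1.276875, running G = 6.426875
t=3: π = [0.1668, 0.2840, 0.2482, 0.3010], E[r] = 1.4914, γ^t·E[r] = 1.087242, running G = 7.514117
t=4: π = [0.1682, 0.2834, 0.2487, 0.2996], E[r] = 1.4972, γ^t·E[r] = 0.982299, running G = 8.496416
t=5: π = [0.1682, 0.2832, 0.2483, 0.3003], E[r] = 1.4969, γ^t·E[r] = 0.883933, running G = 9.380349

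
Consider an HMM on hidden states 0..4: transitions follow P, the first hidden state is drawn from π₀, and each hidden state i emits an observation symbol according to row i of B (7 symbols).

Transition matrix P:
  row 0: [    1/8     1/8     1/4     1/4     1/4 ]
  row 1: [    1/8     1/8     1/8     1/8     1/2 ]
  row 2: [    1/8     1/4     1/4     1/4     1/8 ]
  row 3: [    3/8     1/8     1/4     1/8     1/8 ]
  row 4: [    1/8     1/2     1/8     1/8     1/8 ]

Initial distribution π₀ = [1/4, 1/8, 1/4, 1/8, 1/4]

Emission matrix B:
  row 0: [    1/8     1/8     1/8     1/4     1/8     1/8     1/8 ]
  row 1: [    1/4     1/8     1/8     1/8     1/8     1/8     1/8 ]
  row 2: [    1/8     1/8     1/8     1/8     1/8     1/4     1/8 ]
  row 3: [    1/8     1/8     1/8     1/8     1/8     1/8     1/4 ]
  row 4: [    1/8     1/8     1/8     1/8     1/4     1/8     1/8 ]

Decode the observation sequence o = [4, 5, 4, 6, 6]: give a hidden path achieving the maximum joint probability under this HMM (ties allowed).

path = [4, 1, 4, 1, 4]

t=0: δ = [3.125e-02, 1.562e-02, 3.125e-02, 1.562e-02, 6.250e-02]  (obs o_0=4)
t=1: δ = [9.766e-04, 3.906e-03, 1.953e-03, 9.766e-04, 9.766e-04]  ψ = [4, 4, 0, 0, 0]  (obs o_1=5)
t=2: δ = [6.104e-05, 6.104e-05, 6.104e-05, 6.104e-05, 4.883e-04]  ψ = [1, 1, 1, 1, 1]  (obs o_2=4)
t=3: δ = [7.629e-06, 3.052e-05, 7.629e-06, 1.526e-05, 7.629e-06]  ψ = [4, 4, 4, 4, 4]  (obs o_3=6)
t=4: δ = [7.153e-07, 4.768e-07, 4.768e-07, 9.537e-07, 1.907e-06]  ψ = [3, 1, 1, 1, 1]  (obs o_4=6)
backtrack: best end state = 4; path = [4, 1, 4, 1, 4]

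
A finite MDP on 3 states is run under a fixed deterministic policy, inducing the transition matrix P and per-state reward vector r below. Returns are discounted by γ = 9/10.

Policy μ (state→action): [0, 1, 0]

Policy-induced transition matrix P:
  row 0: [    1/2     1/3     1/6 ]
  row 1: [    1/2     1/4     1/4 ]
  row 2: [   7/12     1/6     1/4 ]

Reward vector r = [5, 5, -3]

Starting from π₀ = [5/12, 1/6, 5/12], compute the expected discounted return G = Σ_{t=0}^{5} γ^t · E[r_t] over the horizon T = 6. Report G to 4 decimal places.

G = 13.9437

t=0: π = [0.4167, 0.1667, 0.4167], E[r] = 1.6667, γ^t·E[r] = 1.666667, running G = 1.666667
t=1: π = [0.5347, 0.2500, 0.2153], E[r] = 3.2778, γ^t·E[r] = 2.950000, running G = 4.616667
t=2: π = [0.5179, 0.2766, 0.2054], E[r] = 3.3565, γ^t·E[r] = 2.718750, running G = 7.335417
t=3: π = [0.5171, 0.2760, 0.2068], E[r] = 3.3453, γ^t·E[r] = 2.438719, running G = 9.774135
t=4: π = [0.5172, 0.2759, 0.2069], E[r] = 3.3447, γ^t·E[r] = 2.194488, running G = 11.968624
t=5: π = [0.5172, 0.2759, 0.2069], E[r] = 3.3448, γ^t·E[r] = 1.975085, running G = 13.943709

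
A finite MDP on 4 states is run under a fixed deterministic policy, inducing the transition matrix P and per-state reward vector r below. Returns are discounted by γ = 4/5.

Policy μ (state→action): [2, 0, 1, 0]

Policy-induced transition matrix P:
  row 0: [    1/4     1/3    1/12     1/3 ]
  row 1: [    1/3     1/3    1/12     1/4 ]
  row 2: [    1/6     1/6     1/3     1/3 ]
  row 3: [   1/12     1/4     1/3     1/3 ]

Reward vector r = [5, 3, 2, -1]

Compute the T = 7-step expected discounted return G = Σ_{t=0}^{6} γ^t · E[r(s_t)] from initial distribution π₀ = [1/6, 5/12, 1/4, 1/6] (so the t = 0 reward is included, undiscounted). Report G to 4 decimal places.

t=0: π = [0.1667, 0.4167, 0.2500, 0.1667], E[r] = 2.4167, γ^t·E[r] = 2.416667, running G = 2.416667
t=1: π = [0.2361, 0.2778, 0.1875, 0.2986], E[r] = 2.0903, γ^t·E[r] = 1.672222, running G = 4.088889
t=2: π = [0.2078, 0.2772, 0.2049, 0.3102], E[r] = 1.9699, γ^t·E[r] = 1.260741, running G = 5.349630
t=3: π = [0.2043, 0.2733, 0.2121, 0.3102], E[r] = 1.9556, γ^t·E[r] = 1.001284, running G = 6.350914
t=4: π = [0.2034, 0.2721, 0.2139, 0.3106], E[r] = 1.9507, γ^t·E[r] = 0.798991, running G = 7.149905
t=5: π = [0.2031, 0.2718, 0.2145, 0.3107], E[r] = 1.9491, γ^t·E[r] = 0.638685, running G = 7.788589
t=6: π = [0.2030, 0.2717, 0.2146, 0.3107], E[r] = 1.9487, γ^t·E[r] = 0.510830, running G = 8.299420

G = 8.2994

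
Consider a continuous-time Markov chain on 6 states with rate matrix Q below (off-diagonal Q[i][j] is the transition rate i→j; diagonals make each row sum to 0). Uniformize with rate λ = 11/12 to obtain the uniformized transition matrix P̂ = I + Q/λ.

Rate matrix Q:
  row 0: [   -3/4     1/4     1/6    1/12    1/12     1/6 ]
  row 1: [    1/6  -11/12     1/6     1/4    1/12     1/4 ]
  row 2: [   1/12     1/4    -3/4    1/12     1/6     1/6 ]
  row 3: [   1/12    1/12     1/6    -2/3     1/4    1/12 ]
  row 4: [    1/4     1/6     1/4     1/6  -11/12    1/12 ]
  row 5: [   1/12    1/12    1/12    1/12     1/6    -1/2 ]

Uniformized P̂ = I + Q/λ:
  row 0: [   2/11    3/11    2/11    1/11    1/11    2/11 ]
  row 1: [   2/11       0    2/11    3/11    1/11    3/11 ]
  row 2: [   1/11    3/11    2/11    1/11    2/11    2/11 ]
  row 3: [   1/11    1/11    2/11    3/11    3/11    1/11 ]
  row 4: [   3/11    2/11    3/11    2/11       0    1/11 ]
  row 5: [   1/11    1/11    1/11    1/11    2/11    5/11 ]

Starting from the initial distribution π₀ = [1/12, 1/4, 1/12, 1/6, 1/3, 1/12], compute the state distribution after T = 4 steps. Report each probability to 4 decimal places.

t=0: π = [0.0833, 0.2500, 0.0833, 0.1667, 0.3333, 0.0833]
t=1: π = [0.1818, 0.1288, 0.2045, 0.1970, 0.1061, 0.1818]
t=2: π = [0.1384, 0.1591, 0.1749, 0.1598, 0.1522, 0.2156]
t=3: π = [0.1456, 0.1473, 0.1761, 0.1627, 0.1416, 0.2267]
t=4: π = [0.1433, 0.1489, 0.1741, 0.1601, 0.1442, 0.2294]

π = [0.1433, 0.1489, 0.1741, 0.1601, 0.1442, 0.2294]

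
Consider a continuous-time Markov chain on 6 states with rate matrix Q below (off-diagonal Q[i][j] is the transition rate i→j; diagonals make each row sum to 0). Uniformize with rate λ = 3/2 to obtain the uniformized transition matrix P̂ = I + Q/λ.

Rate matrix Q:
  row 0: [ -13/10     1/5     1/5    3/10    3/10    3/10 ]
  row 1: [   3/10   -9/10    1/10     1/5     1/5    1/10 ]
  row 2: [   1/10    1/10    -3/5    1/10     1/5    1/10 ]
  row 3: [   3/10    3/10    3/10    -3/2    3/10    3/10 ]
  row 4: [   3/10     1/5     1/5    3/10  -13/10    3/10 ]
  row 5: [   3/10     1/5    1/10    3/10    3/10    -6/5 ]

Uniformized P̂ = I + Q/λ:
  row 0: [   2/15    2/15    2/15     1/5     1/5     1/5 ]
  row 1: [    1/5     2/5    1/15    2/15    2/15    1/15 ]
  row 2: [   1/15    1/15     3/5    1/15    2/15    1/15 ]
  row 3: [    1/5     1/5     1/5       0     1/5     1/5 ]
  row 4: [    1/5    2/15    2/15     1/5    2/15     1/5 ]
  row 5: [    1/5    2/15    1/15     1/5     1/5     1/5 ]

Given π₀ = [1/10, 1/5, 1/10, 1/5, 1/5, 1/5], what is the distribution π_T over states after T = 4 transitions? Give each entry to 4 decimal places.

π = [0.1609, 0.1756, 0.2193, 0.1331, 0.1631, 0.1480]

t=0: π = [0.1000, 0.2000, 0.1000, 0.2000, 0.2000, 0.2000]
t=1: π = [0.1800, 0.1933, 0.1667, 0.1333, 0.1667, 0.1600]
t=2: π = [0.1658, 0.1827, 0.1964, 0.1382, 0.1649, 0.1520]
t=3: π = [0.1628, 0.1782, 0.2119, 0.1340, 0.1637, 0.1495]
t=4: π = [0.1609, 0.1756, 0.2193, 0.1331, 0.1631, 0.1480]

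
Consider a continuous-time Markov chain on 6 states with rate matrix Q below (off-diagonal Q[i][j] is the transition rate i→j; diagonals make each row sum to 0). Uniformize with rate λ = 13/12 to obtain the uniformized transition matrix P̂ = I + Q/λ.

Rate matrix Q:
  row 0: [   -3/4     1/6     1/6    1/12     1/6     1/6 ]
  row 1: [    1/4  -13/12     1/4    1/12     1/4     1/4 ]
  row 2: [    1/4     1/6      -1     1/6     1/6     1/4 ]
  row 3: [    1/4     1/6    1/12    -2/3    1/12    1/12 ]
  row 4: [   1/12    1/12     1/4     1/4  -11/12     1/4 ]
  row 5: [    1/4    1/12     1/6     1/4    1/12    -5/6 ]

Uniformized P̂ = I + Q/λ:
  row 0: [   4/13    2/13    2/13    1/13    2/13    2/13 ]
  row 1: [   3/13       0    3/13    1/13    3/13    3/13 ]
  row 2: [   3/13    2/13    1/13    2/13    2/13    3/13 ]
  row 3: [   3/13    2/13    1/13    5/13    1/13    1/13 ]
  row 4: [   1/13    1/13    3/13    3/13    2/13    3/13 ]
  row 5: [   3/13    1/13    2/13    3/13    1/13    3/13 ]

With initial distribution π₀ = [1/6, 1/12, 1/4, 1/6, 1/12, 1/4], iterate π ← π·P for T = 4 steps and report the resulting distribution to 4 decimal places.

π = [0.2278, 0.1122, 0.1463, 0.1975, 0.1332, 0.1828]

t=0: π = [0.1667, 0.0833, 0.2500, 0.1667, 0.0833, 0.2500]
t=1: π = [0.2308, 0.1154, 0.1346, 0.1987, 0.1282, 0.1923]
t=2: π = [0.2288, 0.1114, 0.1469, 0.1977, 0.1326, 0.1824]
t=3: π = [0.2280, 0.1125, 0.1461, 0.1975, 0.1332, 0.1827]
t=4: π = [0.2278, 0.1122, 0.1463, 0.1975, 0.1332, 0.1828]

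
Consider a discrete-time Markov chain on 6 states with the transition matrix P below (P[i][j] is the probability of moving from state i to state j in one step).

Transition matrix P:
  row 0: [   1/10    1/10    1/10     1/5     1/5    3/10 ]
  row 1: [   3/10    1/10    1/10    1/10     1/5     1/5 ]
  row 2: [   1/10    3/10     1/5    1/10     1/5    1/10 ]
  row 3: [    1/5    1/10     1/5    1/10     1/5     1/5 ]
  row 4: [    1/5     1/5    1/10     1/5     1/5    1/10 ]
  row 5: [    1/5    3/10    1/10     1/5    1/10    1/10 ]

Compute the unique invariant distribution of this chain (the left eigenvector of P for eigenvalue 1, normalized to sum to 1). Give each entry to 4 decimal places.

π = [0.1863, 0.1780, 0.1282, 0.1540, 0.1830, 0.1705]

Balance equations π_j = Σ_i π_i·P[i][j]:
  π_0 = 1/10·π_0 + 3/10·π_1 + 1/10·π_2 + 1/5·π_3 + 1/5·π_4 + 1/5·π_5
  π_1 = 1/10·π_0 + 1/10·π_1 + 3/10·π_2 + 1/10·π_3 + 1/5·π_4 + 3/10·π_5
  π_2 = 1/10·π_0 + 1/10·π_1 + 1/5·π_2 + 1/5·π_3 + 1/10·π_4 + 1/10·π_5
  π_3 = 1/5·π_0 + 1/10·π_1 + 1/10·π_2 + 1/10·π_3 + 1/5·π_4 + 1/5·π_5
  π_4 = 1/5·π_0 + 1/5·π_1 + 1/5·π_2 + 1/5·π_3 + 1/5·π_4 + 1/10·π_5
  normalize: π_0 + π_1 + π_2 + π_3 + π_4 + π_5 = 1
Solving the linear system gives exactly π = [22348/119927, 21351/119927, 15377/119927, 18466/119927, 21941/119927, 20444/119927].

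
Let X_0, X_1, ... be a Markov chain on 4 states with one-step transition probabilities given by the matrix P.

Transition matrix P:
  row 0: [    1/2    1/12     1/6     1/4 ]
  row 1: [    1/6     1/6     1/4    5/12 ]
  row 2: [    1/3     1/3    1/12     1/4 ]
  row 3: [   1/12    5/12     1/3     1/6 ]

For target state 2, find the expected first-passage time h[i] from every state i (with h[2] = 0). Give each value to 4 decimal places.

h = [4.4384, 3.8795, 0.0000, 3.5836]

First-step conditioning: h[2] = 0; for i ≠ 2, h[i] = 1 + Σ_k P[i][k]·h[k].
  h[0] = 1 + 1/2·h[0] + 1/12·h[1] + 1/4·h[3]
  h[1] = 1 + 1/6·h[0] + 1/6·h[1] + 5/12·h[3]
  h[3] = 1 + 1/12·h[0] + 5/12·h[1] + 1/6·h[3]
Solving the 3×3 linear system over states ≠ 2 gives exactly h = [324/73, 1416/365, 0, 1308/365] (h[2] = 0 is the target).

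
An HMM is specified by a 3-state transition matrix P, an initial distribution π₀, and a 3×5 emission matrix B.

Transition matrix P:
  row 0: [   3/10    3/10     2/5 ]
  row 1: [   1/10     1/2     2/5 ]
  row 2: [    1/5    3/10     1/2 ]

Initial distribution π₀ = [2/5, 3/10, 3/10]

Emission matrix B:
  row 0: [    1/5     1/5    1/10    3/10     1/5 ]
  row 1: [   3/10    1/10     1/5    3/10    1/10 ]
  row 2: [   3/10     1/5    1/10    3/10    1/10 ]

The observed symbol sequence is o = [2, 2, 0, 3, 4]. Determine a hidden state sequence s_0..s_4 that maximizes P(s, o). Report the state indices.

path = [1, 1, 1, 1, 1]

t=0: δ = [4.000e-02, 6.000e-02, 3.000e-02]  (obs o_0=2)
t=1: δ = [1.200e-03, 6.000e-03, 2.400e-03]  ψ = [0, 1, 1]  (obs o_1=2)
t=2: δ = [1.200e-04, 9.000e-04, 7.200e-04]  ψ = [1, 1, 1]  (obs o_2=0)
t=3: δ = [4.320e-05, 1.350e-04, 1.080e-04]  ψ = [2, 1, 1]  (obs o_3=3)
t=4: δ = [4.320e-06, 6.750e-06, 5.400e-06]  ψ = [2, 1, 1]  (obs o_4=4)
backtrack: best end state = 1; path = [1, 1, 1, 1, 1]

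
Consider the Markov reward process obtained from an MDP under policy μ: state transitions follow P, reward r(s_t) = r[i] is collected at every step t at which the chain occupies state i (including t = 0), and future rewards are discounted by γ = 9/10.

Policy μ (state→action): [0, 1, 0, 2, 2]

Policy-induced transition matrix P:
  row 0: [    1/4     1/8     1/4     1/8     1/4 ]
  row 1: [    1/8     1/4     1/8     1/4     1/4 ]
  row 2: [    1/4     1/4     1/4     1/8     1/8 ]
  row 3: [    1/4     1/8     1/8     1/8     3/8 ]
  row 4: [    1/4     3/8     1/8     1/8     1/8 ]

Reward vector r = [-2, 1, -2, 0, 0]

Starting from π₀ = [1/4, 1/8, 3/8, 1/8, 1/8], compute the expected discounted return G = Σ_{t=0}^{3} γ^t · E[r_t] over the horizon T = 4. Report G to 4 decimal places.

t=0: π = [0.2500, 0.1250, 0.3750, 0.1250, 0.1250], E[r] = -1.1250, γ^t·E[r] = -1.125000, running G = -1.125000
t=1: π = [0.2344, 0.2188, 0.2031, 0.1406, 0.2031], E[r] = -0.6563, γ^t·E[r] = -0.590625, running G = -1.715625
t=2: π = [0.2227, 0.2285, 0.1797, 0.1523, 0.2168], E[r] = -0.5762, γ^t·E[r] = -0.466699, running G = -2.182324
t=3: π = [0.2214, 0.2302, 0.1753, 0.1536, 0.2195], E[r] = -0.5632, γ^t·E[r] = -0.410596, running G = -2.592921

G = -2.5929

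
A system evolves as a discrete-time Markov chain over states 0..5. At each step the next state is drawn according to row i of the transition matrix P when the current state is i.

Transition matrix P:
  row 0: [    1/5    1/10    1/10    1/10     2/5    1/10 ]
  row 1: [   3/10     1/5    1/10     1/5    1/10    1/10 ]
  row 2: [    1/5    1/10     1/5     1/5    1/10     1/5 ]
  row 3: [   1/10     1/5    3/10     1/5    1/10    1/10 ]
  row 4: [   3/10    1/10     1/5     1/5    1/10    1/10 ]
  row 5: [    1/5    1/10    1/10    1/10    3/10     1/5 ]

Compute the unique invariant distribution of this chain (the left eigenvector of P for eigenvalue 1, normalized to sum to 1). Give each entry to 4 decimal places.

π = [0.2155, 0.1295, 0.1691, 0.1655, 0.1906, 0.1299]

Balance equations π_j = Σ_i π_i·P[i][j]:
  π_0 = 1/5·π_0 + 3/10·π_1 + 1/5·π_2 + 1/10·π_3 + 3/10·π_4 + 1/5·π_5
  π_1 = 1/10·π_0 + 1/5·π_1 + 1/10·π_2 + 1/5·π_3 + 1/10·π_4 + 1/10·π_5
  π_2 = 1/10·π_0 + 1/10·π_1 + 1/5·π_2 + 3/10·π_3 + 1/5·π_4 + 1/10·π_5
  π_3 = 1/10·π_0 + 1/5·π_1 + 1/5·π_2 + 1/5·π_3 + 1/5·π_4 + 1/10·π_5
  π_4 = 2/5·π_0 + 1/10·π_1 + 1/10·π_2 + 1/10·π_3 + 1/10·π_4 + 3/10·π_5
  normalize: π_0 + π_1 + π_2 + π_3 + π_4 + π_5 = 1
Solving the linear system gives exactly π = [9435/43789, 11341/87578, 7403/43789, 14491/87578, 8347/43789, 5688/43789].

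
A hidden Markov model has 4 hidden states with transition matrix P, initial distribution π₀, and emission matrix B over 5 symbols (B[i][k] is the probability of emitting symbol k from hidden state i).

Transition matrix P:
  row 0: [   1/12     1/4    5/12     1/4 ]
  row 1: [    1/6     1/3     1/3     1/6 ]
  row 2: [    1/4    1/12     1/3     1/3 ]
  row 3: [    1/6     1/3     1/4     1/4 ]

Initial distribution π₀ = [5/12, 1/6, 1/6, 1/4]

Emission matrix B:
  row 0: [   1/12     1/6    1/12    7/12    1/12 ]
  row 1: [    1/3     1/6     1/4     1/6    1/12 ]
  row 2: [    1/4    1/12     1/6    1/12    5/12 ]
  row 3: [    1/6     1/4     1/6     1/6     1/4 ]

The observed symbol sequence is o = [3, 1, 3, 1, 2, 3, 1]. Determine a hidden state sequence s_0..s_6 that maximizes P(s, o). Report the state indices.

path = [0, 3, 0, 3, 1, 0, 3]

t=0: δ = [2.431e-01, 2.778e-02, 1.389e-02, 4.167e-02]  (obs o_0=3)
t=1: δ = [3.376e-03, 1.013e-02, 8.439e-03, 1.519e-02]  ψ = [0, 0, 0, 0]  (obs o_1=1)
t=2: δ = [1.477e-03, 8.439e-04, 3.165e-04, 6.330e-04]  ψ = [3, 3, 3, 3]  (obs o_2=3)
t=3: δ = [2.344e-05, 6.154e-05, 5.128e-05, 9.231e-05]  ψ = [1, 0, 0, 0]  (obs o_3=1)
t=4: δ = [1.282e-06, 7.692e-06, 3.846e-06, 3.846e-06]  ψ = [3, 3, 3, 3]  (obs o_4=2)
t=5: δ = [7.479e-07, 4.273e-07, 2.137e-07, 2.137e-07]  ψ = [1, 1, 1, 1]  (obs o_5=3)
t=6: δ = [1.187e-08, 3.116e-08, 2.597e-08, 4.674e-08]  ψ = [1, 0, 0, 0]  (obs o_6=1)
backtrack: best end state = 3; path = [0, 3, 0, 3, 1, 0, 3]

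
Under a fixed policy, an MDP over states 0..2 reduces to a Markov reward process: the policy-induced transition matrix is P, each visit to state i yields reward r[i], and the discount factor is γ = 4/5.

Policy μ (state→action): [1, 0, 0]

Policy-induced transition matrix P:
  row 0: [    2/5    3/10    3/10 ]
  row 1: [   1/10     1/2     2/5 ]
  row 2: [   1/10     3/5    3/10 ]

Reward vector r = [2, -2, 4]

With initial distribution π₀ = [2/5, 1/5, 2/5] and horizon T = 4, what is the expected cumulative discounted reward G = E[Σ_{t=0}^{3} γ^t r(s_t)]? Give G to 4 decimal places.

G = 3.4679

t=0: π = [0.4000, 0.2000, 0.4000], E[r] = 2.0000, γ^t·E[r] = 2.000000, running G = 2.000000
t=1: π = [0.2200, 0.4600, 0.3200], E[r] = 0.8000, γ^t·E[r] = 0.640000, running G = 2.640000
t=2: π = [0.1660, 0.4880, 0.3460], E[r] = 0.7400, γ^t·E[r] = 0.473600, running G = 3.113600
t=3: π = [0.1498, 0.5014, 0.3488], E[r] = 0.6920, γ^t·E[r] = 0.354304, running G = 3.467904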